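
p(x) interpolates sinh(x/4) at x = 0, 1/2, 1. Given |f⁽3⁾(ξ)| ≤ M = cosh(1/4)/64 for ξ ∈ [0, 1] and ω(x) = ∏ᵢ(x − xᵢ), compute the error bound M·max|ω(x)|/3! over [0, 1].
sqrt(3)*cosh(1/4)/13824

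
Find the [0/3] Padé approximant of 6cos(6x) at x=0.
6/(18*x**2 + 1)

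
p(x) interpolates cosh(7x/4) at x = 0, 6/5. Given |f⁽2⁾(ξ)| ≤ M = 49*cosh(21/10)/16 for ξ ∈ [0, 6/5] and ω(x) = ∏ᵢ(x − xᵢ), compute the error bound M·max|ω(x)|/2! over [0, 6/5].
441*cosh(21/10)/800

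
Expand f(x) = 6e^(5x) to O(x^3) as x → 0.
6 + 30*x + 75*x**2 + O(x**3)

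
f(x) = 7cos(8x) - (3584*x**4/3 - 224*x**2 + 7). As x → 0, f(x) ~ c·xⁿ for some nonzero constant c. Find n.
6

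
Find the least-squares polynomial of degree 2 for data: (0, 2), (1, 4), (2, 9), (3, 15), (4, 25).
71/35 + (59/70)x + (17/14)x²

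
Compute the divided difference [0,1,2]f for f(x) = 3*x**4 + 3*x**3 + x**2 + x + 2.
31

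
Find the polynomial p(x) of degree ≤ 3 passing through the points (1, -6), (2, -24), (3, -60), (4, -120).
-x**3 - 3*x**2 - 2*x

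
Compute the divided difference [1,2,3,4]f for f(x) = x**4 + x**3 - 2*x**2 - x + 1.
11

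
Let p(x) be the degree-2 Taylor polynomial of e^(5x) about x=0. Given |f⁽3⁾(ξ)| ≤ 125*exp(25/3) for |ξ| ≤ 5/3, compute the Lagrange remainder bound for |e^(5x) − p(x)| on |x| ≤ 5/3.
15625*exp(25/3)/162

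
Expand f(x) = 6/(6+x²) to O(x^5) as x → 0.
1 - x**2/6 + x**4/36 + O(x**5)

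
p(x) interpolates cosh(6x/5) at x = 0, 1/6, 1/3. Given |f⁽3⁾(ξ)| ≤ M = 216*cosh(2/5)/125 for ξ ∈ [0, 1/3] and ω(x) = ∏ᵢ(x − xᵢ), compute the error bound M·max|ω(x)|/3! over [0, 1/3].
sqrt(3)*cosh(2/5)/3375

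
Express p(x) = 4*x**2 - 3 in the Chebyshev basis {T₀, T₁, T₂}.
-T₀ + (2)T₂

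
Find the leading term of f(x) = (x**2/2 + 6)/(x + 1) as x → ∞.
x/2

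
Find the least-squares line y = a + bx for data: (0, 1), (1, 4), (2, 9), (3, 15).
a = 1/5, b = 47/10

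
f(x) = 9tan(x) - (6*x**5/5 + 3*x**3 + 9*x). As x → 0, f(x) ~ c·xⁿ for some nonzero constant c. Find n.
7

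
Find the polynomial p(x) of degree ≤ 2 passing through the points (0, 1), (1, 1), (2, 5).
2*x**2 - 2*x + 1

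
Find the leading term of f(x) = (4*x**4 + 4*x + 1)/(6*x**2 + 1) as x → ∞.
2*x**2/3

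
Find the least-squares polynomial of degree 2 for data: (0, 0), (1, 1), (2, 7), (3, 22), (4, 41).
1/35 + (-179/70)x + (45/14)x²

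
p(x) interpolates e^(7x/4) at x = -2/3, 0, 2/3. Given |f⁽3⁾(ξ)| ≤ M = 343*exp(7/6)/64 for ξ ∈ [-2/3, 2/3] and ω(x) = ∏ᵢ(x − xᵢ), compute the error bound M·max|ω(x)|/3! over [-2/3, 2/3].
343*sqrt(3)*exp(7/6)/5832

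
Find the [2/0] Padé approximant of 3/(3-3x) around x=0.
x**2 + x + 1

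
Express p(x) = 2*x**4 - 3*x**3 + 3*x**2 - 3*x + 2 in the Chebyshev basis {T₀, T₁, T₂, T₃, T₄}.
(17/4)T₀ + (-21/4)T₁ + (5/2)T₂ + (-3/4)T₃ + (1/4)T₄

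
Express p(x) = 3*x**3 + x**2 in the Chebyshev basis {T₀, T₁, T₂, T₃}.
(1/2)T₀ + (9/4)T₁ + (1/2)T₂ + (3/4)T₃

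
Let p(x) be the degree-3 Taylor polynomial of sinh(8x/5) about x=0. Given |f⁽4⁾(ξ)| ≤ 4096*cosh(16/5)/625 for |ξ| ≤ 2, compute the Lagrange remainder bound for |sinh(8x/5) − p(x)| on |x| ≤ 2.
8192*cosh(16/5)/1875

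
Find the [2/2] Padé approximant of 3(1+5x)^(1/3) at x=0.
(175*x**2/9 + 35*x/2 + 3)/(125*x**2/54 + 25*x/6 + 1)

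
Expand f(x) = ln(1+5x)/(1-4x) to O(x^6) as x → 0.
5*x + 15*x**2/2 + 215*x**3/3 + 1565*x**4/12 + 3440*x**5/3 + O(x**6)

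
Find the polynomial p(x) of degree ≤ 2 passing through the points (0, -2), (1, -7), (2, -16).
-2*x**2 - 3*x - 2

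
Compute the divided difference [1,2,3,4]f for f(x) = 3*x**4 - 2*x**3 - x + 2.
28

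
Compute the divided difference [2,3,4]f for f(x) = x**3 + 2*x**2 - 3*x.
11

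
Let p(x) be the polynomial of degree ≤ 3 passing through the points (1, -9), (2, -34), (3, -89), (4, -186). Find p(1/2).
-4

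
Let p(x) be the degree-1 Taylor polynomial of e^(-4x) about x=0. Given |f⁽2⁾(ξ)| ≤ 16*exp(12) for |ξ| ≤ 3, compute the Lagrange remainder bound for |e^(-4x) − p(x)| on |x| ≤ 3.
72*exp(12)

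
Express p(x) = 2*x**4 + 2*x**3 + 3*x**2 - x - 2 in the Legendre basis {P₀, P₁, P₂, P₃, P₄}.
(-3/5)P₀ + (1/5)P₁ + (22/7)P₂ + (4/5)P₃ + (16/35)P₄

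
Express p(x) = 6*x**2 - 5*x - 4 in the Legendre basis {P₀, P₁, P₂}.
(-2)P₀ + (-5)P₁ + (4)P₂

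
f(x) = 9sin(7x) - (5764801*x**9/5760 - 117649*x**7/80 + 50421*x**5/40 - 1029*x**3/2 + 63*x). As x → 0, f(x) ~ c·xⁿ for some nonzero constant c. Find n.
11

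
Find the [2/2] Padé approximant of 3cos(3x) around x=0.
(3 - 45*x**2/4)/(3*x**2/4 + 1)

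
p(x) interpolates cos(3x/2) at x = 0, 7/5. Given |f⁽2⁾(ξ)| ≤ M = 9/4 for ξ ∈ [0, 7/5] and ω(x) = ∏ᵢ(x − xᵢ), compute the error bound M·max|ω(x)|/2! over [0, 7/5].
441/800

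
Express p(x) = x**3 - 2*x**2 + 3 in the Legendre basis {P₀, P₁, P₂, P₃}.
(7/3)P₀ + (3/5)P₁ + (-4/3)P₂ + (2/5)P₃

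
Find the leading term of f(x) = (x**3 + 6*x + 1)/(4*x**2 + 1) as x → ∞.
x/4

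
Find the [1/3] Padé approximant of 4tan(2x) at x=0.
8*x/(1 - 4*x**2/3)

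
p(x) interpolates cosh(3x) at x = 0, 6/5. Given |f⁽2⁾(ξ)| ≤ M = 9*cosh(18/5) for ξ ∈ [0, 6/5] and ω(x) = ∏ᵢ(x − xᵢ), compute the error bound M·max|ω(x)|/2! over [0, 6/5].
81*cosh(18/5)/50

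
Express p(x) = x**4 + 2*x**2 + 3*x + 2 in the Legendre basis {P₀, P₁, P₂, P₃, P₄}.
(43/15)P₀ + (3)P₁ + (40/21)P₂ + (8/35)P₄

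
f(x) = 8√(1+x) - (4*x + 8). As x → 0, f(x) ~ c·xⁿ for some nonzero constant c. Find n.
2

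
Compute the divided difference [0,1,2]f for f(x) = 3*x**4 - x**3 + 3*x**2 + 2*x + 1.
21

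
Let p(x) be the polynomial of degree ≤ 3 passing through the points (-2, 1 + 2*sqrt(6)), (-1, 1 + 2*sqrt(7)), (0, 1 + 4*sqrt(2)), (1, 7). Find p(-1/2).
-sqrt(6)/8 + 5/8 + 9*sqrt(7)/8 + 9*sqrt(2)/4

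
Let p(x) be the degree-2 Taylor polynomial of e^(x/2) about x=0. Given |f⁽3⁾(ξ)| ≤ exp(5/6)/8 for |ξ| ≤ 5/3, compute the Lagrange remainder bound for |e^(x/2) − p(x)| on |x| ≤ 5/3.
125*exp(5/6)/1296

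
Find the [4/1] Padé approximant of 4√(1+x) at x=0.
(3*x**4/160 - x**3/10 + 9*x**2/10 + 24*x/5 + 4)/(7*x/10 + 1)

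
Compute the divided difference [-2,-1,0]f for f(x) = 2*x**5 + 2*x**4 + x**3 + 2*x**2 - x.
-17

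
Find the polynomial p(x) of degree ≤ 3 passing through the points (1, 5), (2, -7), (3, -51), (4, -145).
-3*x**3 + 2*x**2 + 3*x + 3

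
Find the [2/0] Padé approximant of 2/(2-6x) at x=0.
9*x**2 + 3*x + 1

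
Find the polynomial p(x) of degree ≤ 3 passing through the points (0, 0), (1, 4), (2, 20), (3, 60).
2*x**3 + 2*x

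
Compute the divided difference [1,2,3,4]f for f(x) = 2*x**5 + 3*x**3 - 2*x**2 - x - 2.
133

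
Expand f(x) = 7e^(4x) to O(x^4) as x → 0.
7 + 28*x + 56*x**2 + 224*x**3/3 + O(x**4)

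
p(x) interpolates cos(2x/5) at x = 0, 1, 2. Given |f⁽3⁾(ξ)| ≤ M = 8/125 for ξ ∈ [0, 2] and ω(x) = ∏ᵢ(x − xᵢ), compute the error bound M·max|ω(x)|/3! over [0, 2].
8*sqrt(3)/3375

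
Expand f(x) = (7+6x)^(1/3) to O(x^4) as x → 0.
7**(1/3) + 2*7**(1/3)*x/7 - 4*7**(1/3)*x**2/49 + 40*7**(1/3)*x**3/1029 + O(x**4)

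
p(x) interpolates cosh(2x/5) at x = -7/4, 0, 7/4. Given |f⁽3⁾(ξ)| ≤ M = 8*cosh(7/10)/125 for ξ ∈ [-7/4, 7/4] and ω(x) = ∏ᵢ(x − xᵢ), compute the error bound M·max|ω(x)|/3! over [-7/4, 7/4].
343*sqrt(3)*cosh(7/10)/27000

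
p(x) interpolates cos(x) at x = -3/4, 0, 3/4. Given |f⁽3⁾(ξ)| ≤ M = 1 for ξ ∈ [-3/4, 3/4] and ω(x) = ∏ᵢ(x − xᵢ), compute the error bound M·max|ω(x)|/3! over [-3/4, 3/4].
sqrt(3)/64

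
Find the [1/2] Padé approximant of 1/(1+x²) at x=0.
1/(x**2 + 1)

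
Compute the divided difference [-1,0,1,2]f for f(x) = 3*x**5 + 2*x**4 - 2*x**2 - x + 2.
19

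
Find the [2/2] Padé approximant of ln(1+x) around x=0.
x*(x + 2)/(2*(x**2/6 + x + 1))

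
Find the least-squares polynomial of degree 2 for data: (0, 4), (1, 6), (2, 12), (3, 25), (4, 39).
134/35 + (3/70)x + (31/14)x²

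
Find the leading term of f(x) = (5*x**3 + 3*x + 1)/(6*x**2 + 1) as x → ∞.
5*x/6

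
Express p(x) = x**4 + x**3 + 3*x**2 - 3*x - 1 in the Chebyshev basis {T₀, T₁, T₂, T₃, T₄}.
(7/8)T₀ + (-9/4)T₁ + (2)T₂ + (1/4)T₃ + (1/8)T₄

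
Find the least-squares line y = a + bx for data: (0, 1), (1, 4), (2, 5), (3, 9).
a = 1, b = 5/2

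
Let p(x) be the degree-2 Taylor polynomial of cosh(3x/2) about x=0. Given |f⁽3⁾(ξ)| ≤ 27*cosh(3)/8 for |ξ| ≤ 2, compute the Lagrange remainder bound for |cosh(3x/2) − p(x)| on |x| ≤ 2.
9*cosh(3)/2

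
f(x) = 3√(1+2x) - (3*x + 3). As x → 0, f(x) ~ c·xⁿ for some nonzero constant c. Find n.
2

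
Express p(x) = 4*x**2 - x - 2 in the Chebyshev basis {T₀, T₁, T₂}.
-T₁ + (2)T₂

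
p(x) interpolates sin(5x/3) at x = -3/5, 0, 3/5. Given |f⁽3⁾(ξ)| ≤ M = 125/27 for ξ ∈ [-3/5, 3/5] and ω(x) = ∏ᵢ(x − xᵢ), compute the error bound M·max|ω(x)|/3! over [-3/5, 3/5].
sqrt(3)/27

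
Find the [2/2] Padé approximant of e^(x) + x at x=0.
(5*x**2/12 + 2*x + 1)/(1 - x**2/12)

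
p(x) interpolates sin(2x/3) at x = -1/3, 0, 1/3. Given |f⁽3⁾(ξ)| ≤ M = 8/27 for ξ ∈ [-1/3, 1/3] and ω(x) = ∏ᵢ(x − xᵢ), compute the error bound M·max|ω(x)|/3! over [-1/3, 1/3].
8*sqrt(3)/19683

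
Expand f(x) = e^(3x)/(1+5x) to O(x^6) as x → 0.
1 - 2*x + 29*x**2/2 - 68*x**3 + 2747*x**4/8 - 34297*x**5/20 + O(x**6)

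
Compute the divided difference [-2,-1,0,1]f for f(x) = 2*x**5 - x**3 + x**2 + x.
9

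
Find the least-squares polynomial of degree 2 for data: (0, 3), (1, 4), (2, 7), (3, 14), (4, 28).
122/35 + (-18/7)x + (15/7)x²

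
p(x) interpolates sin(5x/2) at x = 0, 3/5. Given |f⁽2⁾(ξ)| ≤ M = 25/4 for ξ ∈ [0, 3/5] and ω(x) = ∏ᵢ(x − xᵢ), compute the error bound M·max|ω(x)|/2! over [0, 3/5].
9/32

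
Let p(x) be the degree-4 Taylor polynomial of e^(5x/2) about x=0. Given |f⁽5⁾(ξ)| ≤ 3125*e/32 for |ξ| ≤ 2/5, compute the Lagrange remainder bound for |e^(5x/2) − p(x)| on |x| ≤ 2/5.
e/120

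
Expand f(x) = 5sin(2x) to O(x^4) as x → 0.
10*x - 20*x**3/3 + O(x**4)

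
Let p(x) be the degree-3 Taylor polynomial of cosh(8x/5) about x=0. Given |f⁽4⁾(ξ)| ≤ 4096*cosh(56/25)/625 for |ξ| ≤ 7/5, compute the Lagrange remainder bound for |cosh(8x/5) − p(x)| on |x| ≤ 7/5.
1229312*cosh(56/25)/1171875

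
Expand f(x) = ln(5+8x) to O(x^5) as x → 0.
log(5) + 8*x/5 - 32*x**2/25 + 512*x**3/375 - 1024*x**4/625 + O(x**5)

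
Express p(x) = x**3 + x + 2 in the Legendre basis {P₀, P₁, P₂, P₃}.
(2)P₀ + (8/5)P₁ + (2/5)P₃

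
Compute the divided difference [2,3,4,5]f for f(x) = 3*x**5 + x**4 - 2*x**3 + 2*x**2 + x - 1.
387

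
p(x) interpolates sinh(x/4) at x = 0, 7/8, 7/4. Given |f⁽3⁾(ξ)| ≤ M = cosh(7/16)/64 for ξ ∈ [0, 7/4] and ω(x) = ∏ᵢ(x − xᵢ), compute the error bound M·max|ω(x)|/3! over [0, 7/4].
343*sqrt(3)*cosh(7/16)/884736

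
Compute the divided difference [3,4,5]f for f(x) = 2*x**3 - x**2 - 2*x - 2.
23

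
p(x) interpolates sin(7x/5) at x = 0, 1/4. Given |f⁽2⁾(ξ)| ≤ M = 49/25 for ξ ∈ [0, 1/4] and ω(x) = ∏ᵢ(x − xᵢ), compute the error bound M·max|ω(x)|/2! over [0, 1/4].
49/3200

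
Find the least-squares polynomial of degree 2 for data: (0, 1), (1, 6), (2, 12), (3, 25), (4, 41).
47/35 + (113/70)x + (29/14)x²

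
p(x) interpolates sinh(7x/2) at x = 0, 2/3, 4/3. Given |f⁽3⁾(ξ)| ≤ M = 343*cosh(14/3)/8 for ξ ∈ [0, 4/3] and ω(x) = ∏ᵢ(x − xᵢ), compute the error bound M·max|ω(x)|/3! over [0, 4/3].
343*sqrt(3)*cosh(14/3)/729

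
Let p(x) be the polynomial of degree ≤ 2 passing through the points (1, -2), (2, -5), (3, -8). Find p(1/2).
-1/2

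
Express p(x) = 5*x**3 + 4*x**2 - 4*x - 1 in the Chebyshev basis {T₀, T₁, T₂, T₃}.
T₀ + (-1/4)T₁ + (2)T₂ + (5/4)T₃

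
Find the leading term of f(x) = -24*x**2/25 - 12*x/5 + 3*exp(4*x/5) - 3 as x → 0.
32*x**3/125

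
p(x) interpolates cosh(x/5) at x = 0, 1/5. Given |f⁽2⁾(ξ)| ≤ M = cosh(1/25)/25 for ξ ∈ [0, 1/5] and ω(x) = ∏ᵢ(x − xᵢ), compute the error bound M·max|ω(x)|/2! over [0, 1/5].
cosh(1/25)/5000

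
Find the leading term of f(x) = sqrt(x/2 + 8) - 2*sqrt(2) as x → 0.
sqrt(2)*x/16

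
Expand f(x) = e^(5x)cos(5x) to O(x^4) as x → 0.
1 + 5*x - 125*x**3/3 + O(x**4)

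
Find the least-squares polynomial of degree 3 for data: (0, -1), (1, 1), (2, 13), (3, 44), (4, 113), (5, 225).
-20/21 + (185/126)x + (-32/21)x² + (37/18)x³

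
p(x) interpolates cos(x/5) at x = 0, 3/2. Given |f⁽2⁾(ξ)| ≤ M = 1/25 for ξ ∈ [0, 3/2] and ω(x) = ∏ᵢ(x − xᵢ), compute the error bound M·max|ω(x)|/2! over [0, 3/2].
9/800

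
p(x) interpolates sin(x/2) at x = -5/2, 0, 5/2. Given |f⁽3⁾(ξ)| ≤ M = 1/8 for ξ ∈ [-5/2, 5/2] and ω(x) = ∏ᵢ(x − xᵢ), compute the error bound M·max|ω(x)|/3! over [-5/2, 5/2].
125*sqrt(3)/1728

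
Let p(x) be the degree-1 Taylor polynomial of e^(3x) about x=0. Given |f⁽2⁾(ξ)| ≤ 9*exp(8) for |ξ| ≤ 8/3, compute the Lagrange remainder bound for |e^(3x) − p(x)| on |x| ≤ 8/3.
32*exp(8)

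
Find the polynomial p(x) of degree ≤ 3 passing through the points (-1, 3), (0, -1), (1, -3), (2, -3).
x**2 - 3*x - 1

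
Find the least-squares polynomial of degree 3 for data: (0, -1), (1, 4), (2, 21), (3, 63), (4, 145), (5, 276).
-8/9 + (971/378)x + (-5/63)x² + (115/54)x³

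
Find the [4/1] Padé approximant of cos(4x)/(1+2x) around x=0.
(32*x**4/3 - 8*x**2 + 1)/(2*x + 1)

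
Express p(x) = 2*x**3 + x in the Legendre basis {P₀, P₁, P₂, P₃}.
(11/5)P₁ + (4/5)P₃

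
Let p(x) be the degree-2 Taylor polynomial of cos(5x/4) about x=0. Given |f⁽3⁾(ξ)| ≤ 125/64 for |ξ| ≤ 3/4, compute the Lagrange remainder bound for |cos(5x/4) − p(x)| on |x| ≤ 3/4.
1125/8192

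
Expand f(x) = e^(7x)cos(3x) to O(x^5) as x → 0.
1 + 7*x + 20*x**2 + 77*x**3/3 - 41*x**4/6 + O(x**5)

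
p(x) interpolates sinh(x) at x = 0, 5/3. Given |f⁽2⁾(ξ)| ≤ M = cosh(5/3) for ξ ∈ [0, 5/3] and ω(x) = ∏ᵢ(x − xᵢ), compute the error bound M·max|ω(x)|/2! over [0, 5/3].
25*cosh(5/3)/72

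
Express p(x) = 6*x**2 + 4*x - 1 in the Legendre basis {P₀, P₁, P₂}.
P₀ + (4)P₁ + (4)P₂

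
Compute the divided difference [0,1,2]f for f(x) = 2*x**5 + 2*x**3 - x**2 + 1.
35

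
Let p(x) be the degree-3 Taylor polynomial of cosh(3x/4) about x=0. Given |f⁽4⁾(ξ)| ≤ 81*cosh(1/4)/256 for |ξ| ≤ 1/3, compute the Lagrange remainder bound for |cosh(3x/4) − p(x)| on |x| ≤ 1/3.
cosh(1/4)/6144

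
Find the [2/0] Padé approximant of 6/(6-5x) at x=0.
25*x**2/36 + 5*x/6 + 1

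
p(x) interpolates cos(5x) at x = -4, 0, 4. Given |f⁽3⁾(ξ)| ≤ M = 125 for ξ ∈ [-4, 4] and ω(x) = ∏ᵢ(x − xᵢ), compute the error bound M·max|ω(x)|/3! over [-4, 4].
8000*sqrt(3)/27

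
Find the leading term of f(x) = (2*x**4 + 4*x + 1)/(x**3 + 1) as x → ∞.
2*x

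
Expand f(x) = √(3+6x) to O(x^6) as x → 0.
sqrt(3) + sqrt(3)*x - sqrt(3)*x**2/2 + sqrt(3)*x**3/2 - 5*sqrt(3)*x**4/8 + 7*sqrt(3)*x**5/8 + O(x**6)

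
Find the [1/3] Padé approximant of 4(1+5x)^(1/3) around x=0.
(50*x/3 + 4)/(125*x**3/81 - 25*x**2/18 + 5*x/2 + 1)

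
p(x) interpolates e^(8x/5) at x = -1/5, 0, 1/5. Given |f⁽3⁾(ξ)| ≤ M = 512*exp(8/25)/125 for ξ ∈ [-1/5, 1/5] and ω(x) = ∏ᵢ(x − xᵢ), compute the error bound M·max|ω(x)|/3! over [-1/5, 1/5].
512*sqrt(3)*exp(8/25)/421875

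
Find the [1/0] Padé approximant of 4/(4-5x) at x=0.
5*x/4 + 1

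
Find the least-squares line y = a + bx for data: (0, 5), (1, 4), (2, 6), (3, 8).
a = 41/10, b = 11/10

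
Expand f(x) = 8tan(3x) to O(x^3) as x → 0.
24*x + O(x**3)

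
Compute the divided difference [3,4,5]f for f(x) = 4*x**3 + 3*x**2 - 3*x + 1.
51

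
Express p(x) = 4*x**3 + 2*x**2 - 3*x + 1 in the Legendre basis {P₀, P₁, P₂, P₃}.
(5/3)P₀ + (-3/5)P₁ + (4/3)P₂ + (8/5)P₃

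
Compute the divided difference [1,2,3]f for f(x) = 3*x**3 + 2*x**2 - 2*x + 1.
20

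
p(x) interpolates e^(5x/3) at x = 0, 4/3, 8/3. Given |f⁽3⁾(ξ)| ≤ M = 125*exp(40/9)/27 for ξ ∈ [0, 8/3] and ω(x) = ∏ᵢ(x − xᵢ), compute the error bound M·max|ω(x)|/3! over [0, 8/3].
8000*sqrt(3)*exp(40/9)/19683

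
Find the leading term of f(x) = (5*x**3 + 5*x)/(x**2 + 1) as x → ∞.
5*x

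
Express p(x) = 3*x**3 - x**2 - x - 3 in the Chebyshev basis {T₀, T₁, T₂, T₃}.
(-7/2)T₀ + (5/4)T₁ + (-1/2)T₂ + (3/4)T₃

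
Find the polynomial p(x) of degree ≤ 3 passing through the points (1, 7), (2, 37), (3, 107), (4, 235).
3*x**3 + 2*x**2 + 3*x - 1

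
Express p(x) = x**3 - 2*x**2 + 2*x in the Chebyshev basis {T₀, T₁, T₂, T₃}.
-T₀ + (11/4)T₁ - T₂ + (1/4)T₃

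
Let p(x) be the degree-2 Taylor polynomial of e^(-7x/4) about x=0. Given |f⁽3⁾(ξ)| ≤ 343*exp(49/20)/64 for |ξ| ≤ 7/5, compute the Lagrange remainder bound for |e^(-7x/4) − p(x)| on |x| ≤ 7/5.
117649*exp(49/20)/48000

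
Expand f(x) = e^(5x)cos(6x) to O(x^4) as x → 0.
1 + 5*x - 11*x**2/2 - 415*x**3/6 + O(x**4)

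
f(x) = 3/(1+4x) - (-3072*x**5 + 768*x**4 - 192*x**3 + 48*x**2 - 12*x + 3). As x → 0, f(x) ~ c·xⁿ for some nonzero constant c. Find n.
6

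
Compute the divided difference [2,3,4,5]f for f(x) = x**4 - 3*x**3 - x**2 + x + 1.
11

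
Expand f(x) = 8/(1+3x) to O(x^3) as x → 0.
8 - 24*x + 72*x**2 + O(x**3)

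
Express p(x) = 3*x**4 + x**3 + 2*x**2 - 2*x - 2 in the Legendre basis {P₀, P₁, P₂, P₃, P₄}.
(-11/15)P₀ + (-7/5)P₁ + (64/21)P₂ + (2/5)P₃ + (24/35)P₄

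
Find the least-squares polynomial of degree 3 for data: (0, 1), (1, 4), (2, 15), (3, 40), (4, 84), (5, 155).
17/18 + (1045/756)x + (199/252)x² + (55/54)x³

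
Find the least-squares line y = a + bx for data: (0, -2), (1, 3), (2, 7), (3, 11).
a = -17/10, b = 43/10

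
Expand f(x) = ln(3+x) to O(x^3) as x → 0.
log(3) + x/3 - x**2/18 + O(x**3)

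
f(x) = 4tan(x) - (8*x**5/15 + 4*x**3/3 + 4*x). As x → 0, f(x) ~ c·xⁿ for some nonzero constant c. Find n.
7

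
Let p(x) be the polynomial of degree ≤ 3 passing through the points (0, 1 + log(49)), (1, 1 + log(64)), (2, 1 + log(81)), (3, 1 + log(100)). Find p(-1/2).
1 + log(583443*35**(3/8)*6**(1/4)/81920)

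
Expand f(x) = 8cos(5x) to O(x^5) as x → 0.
8 - 100*x**2 + 625*x**4/3 + O(x**5)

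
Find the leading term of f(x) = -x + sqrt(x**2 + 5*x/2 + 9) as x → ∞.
5/4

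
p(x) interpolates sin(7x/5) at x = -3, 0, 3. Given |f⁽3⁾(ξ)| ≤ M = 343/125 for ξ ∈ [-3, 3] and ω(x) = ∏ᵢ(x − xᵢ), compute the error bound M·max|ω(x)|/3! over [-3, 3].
343*sqrt(3)/125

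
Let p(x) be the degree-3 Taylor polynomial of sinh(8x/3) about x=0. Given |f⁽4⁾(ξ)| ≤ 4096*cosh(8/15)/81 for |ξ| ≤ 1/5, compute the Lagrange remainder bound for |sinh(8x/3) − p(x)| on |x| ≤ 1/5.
512*cosh(8/15)/151875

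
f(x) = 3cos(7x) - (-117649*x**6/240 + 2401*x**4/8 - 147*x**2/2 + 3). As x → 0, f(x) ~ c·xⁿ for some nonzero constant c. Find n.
8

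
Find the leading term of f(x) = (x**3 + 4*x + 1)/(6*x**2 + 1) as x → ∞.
x/6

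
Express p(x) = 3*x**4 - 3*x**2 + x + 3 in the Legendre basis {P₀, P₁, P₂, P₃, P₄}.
(13/5)P₀ + P₁ + (-2/7)P₂ + (24/35)P₄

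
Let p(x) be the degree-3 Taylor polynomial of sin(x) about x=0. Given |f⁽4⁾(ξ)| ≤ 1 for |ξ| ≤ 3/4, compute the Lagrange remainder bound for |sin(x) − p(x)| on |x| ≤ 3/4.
27/2048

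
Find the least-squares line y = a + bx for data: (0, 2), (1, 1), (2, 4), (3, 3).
a = 8/5, b = 3/5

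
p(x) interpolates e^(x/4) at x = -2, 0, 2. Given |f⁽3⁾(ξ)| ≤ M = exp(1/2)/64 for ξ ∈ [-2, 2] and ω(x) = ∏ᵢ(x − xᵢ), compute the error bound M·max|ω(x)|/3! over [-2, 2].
sqrt(3)*exp(1/2)/216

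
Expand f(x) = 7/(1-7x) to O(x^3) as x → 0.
7 + 49*x + 343*x**2 + O(x**3)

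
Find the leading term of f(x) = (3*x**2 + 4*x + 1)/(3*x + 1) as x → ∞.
x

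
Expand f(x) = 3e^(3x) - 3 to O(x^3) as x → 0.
9*x + 27*x**2/2 + O(x**3)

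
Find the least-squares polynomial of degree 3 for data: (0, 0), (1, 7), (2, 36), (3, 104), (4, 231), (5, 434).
-1/42 + (631/252)x + (19/12)x² + (55/18)x³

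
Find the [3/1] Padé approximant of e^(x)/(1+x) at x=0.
(11*x**3/48 + x**2/2 + 9*x/8 + 1)/(9*x/8 + 1)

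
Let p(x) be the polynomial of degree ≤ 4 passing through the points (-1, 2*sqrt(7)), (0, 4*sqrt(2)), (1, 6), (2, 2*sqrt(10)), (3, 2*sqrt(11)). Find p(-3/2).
-105*sqrt(2)/8 - 45*sqrt(10)/16 + 35*sqrt(11)/64 + 315*sqrt(7)/64 + 567/32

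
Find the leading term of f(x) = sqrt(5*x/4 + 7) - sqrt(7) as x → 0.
5*sqrt(7)*x/56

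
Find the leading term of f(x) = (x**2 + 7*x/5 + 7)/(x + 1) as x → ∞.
x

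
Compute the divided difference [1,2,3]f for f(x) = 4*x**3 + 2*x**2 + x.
26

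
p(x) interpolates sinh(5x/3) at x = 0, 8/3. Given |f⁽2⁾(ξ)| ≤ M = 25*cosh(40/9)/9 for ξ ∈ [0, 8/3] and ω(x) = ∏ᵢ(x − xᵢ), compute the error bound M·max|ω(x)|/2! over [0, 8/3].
200*cosh(40/9)/81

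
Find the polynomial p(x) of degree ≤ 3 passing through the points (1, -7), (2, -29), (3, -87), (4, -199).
-3*x**3 - x - 3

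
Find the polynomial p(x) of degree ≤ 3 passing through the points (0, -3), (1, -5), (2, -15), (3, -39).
-x**3 - x**2 - 3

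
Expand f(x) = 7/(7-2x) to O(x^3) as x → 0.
1 + 2*x/7 + 4*x**2/49 + O(x**3)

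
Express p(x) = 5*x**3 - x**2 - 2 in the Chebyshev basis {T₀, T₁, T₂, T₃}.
(-5/2)T₀ + (15/4)T₁ + (-1/2)T₂ + (5/4)T₃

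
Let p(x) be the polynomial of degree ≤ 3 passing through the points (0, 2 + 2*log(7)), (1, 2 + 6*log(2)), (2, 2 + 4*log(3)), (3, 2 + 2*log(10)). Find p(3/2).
-log(35)/8 + log(6)/4 + 2 + log(72)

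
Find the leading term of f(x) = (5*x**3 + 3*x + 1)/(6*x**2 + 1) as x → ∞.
5*x/6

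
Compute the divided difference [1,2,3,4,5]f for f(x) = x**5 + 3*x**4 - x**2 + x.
18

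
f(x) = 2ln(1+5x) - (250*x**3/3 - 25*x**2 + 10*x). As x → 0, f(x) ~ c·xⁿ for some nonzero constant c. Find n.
4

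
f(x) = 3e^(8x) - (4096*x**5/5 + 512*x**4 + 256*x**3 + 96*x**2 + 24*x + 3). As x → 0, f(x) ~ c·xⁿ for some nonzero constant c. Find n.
6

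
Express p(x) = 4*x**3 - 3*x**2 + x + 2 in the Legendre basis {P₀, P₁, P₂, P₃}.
P₀ + (17/5)P₁ + (-2)P₂ + (8/5)P₃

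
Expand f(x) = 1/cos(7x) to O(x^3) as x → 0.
1 + 49*x**2/2 + O(x**3)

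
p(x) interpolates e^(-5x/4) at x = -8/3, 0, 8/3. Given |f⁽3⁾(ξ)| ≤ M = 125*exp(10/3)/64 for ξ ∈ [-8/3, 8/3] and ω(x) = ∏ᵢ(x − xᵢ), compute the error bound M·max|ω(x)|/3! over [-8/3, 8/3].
1000*sqrt(3)*exp(10/3)/729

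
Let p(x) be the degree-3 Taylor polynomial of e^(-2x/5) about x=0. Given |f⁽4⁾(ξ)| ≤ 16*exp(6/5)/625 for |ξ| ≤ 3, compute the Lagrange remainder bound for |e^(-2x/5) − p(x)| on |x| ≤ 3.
54*exp(6/5)/625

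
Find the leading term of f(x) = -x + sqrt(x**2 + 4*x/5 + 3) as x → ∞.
2/5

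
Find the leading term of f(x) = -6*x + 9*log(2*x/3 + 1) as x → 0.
-2*x**2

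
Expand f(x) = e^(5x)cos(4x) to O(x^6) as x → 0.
1 + 5*x + 9*x**2/2 - 115*x**3/6 - 1519*x**4/24 - 2095*x**5/24 + O(x**6)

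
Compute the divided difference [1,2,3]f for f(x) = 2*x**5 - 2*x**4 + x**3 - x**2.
135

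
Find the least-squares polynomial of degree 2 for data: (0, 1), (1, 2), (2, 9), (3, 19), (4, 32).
23/35 + (13/70)x + (27/14)x²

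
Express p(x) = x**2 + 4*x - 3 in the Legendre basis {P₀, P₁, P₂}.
(-8/3)P₀ + (4)P₁ + (2/3)P₂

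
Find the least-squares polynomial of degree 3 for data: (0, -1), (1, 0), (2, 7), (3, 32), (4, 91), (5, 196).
-65/63 + (589/189)x + (-38/9)x² + (62/27)x³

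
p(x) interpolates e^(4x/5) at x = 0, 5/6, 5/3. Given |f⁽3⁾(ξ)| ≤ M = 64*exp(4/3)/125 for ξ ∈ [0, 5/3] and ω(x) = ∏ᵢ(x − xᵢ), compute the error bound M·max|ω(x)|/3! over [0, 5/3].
8*sqrt(3)*exp(4/3)/729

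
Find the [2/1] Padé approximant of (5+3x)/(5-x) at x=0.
(3*x/5 + 1)/(1 - x/5)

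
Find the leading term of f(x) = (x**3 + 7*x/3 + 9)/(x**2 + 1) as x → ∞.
x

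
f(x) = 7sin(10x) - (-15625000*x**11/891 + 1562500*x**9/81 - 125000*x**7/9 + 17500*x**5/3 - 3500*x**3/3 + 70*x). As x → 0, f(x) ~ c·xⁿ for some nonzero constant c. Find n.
13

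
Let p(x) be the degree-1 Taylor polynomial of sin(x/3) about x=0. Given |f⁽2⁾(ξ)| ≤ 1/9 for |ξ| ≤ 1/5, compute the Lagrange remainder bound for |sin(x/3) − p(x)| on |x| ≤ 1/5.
1/450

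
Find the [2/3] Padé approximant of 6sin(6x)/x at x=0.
(36 - 756*x**2/5)/(9*x**2/5 + 1)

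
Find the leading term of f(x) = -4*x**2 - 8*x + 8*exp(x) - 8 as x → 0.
4*x**3/3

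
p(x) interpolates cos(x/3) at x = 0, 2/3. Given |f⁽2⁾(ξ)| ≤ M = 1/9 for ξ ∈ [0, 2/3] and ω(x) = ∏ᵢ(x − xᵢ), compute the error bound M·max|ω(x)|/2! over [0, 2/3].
1/162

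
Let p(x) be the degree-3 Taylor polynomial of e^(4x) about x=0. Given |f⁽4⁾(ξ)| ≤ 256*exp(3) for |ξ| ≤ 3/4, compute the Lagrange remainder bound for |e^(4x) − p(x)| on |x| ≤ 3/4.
27*exp(3)/8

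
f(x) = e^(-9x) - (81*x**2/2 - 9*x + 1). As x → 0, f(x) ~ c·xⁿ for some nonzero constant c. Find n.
3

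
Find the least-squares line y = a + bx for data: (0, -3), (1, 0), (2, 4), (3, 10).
a = -37/10, b = 43/10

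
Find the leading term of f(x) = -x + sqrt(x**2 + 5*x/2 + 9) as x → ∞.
5/4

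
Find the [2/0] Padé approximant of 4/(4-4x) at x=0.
x**2 + x + 1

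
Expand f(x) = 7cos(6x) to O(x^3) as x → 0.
7 - 126*x**2 + O(x**3)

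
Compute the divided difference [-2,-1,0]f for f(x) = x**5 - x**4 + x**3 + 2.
-25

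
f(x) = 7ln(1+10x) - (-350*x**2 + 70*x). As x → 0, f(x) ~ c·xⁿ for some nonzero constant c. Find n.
3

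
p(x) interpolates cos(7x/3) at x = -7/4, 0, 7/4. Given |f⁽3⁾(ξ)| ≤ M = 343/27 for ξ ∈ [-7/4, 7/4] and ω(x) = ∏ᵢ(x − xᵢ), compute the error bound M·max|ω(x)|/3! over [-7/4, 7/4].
117649*sqrt(3)/46656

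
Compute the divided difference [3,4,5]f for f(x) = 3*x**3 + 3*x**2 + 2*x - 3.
39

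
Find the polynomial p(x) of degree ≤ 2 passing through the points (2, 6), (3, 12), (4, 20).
x**2 + x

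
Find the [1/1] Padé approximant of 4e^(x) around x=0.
(2*x + 4)/(1 - x/2)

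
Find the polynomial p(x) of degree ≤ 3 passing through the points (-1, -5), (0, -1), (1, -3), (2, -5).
x**3 - 3*x**2 - 1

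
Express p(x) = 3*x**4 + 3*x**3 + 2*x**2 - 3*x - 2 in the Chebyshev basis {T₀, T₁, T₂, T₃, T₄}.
(1/8)T₀ + (-3/4)T₁ + (5/2)T₂ + (3/4)T₃ + (3/8)T₄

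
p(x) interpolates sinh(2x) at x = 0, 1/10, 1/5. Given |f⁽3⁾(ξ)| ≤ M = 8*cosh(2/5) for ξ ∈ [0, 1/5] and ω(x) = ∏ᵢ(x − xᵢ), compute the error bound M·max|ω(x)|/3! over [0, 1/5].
sqrt(3)*cosh(2/5)/3375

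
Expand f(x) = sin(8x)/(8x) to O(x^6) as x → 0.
1 - 32*x**2/3 + 512*x**4/15 + O(x**6)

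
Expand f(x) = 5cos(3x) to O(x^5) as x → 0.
5 - 45*x**2/2 + 135*x**4/8 + O(x**5)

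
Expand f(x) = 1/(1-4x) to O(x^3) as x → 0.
1 + 4*x + 16*x**2 + O(x**3)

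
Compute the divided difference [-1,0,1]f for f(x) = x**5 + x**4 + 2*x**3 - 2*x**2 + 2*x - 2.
-1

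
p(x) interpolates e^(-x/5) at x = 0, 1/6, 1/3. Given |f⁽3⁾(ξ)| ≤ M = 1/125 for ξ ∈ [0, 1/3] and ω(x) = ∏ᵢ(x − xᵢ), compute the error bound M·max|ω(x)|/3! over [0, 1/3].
sqrt(3)/729000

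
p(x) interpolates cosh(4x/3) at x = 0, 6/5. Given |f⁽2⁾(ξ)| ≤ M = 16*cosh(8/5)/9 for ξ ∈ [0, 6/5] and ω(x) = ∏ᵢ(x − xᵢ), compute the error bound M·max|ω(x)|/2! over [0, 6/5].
8*cosh(8/5)/25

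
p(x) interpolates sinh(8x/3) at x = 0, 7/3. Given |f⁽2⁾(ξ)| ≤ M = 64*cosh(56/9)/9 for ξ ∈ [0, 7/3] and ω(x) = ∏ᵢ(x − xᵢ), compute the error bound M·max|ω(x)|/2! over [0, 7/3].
392*cosh(56/9)/81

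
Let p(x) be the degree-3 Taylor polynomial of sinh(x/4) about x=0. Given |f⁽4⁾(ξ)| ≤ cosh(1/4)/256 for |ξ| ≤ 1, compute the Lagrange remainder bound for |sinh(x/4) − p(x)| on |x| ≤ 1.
cosh(1/4)/6144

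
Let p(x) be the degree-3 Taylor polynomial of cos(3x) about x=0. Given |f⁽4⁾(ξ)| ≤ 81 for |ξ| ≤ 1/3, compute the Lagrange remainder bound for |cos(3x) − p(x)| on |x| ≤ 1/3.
1/24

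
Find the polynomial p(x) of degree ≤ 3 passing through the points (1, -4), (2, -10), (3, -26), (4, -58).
-x**3 + x**2 - 2*x - 2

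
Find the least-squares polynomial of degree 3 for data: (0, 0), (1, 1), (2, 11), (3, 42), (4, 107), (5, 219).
-5/126 + (839/756)x + (-130/63)x² + (229/108)x³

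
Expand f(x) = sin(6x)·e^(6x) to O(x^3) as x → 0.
6*x + 36*x**2 + O(x**3)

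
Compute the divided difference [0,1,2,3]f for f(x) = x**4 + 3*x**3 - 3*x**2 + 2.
9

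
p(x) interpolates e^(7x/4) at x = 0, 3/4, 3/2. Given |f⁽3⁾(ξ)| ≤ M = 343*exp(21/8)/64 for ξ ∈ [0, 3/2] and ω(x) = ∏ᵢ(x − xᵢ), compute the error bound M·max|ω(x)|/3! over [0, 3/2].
343*sqrt(3)*exp(21/8)/4096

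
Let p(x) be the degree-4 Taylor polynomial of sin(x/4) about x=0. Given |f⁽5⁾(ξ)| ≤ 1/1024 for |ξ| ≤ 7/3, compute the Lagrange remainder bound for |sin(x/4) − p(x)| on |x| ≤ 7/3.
16807/29859840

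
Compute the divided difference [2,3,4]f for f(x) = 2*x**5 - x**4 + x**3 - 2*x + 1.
524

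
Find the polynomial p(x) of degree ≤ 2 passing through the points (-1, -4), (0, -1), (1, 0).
-x**2 + 2*x - 1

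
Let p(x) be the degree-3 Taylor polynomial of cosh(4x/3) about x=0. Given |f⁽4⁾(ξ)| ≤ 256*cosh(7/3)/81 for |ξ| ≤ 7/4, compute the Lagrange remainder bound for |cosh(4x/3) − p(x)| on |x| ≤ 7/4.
2401*cosh(7/3)/1944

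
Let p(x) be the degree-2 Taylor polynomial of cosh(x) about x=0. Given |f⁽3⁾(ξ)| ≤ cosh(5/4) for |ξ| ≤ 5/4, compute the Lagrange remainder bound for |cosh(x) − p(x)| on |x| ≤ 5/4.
125*cosh(5/4)/384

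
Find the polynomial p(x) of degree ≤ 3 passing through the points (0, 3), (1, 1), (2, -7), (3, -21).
-3*x**2 + x + 3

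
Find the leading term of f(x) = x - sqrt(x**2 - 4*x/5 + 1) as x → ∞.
2/5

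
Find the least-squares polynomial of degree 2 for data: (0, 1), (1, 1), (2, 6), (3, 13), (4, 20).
17/35 + (3/7)x + (8/7)x²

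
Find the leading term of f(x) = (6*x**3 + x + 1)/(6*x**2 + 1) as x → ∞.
x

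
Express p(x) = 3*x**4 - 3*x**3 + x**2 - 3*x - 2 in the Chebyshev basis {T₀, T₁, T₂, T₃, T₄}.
(-3/8)T₀ + (-21/4)T₁ + (2)T₂ + (-3/4)T₃ + (3/8)T₄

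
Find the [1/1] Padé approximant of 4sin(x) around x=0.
4*x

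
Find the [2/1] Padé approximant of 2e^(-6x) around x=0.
(12*x**2 - 8*x + 2)/(2*x + 1)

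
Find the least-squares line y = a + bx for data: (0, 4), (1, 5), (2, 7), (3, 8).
a = 39/10, b = 7/5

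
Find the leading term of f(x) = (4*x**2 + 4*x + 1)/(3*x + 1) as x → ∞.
4*x/3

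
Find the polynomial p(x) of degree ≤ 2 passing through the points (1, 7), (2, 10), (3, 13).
3*x + 4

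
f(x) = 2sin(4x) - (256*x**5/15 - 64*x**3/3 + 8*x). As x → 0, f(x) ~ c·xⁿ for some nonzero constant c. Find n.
7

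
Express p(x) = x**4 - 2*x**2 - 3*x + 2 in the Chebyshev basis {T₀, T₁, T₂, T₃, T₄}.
(11/8)T₀ + (-3)T₁ + (-1/2)T₂ + (1/8)T₄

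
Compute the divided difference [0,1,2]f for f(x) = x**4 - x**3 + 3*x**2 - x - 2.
7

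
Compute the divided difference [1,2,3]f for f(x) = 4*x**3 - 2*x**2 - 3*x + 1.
22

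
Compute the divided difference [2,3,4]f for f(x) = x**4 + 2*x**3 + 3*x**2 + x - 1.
76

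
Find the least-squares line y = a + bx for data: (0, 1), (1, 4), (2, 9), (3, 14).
a = 2/5, b = 22/5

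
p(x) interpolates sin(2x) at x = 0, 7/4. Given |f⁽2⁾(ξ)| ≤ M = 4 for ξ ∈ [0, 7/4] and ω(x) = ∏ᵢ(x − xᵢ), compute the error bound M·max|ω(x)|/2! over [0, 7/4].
49/32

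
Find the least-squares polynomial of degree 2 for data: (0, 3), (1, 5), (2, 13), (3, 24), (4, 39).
96/35 + (57/70)x + (29/14)x²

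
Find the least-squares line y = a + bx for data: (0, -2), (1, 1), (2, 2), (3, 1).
a = -1, b = 1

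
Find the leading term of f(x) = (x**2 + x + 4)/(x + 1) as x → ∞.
x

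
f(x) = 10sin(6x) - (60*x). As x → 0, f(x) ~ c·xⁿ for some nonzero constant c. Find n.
3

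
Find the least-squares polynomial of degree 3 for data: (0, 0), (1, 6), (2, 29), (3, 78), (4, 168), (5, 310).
-1/9 + (536/189)x + (104/63)x² + (55/27)x³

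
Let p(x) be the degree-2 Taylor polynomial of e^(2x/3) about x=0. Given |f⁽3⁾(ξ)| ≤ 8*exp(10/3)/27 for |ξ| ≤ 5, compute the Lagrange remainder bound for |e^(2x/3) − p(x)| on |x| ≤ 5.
500*exp(10/3)/81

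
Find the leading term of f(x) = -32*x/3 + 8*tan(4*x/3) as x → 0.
512*x**3/81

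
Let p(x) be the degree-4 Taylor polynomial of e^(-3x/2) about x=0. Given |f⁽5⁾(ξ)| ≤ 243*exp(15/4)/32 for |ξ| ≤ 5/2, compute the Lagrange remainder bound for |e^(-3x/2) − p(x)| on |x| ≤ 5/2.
50625*exp(15/4)/8192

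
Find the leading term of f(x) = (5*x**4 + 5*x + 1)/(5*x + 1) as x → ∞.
x**3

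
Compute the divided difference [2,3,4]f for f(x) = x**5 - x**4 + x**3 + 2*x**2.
241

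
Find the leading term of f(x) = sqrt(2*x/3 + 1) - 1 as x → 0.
x/3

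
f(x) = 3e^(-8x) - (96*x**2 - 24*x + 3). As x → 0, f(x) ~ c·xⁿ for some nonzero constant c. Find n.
3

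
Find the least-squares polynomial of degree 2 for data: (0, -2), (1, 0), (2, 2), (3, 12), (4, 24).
-8/5 + (-8/5)x + (2)x²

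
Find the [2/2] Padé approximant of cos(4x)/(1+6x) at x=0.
(-176*x**2/21 + 2*x/7 + 1)/(4*x**2/3 + 44*x/7 + 1)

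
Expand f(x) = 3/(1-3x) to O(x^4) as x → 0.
3 + 9*x + 27*x**2 + 81*x**3 + O(x**4)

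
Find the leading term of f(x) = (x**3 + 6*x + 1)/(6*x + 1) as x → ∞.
x**2/6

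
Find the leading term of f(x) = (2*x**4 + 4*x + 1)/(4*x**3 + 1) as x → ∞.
x/2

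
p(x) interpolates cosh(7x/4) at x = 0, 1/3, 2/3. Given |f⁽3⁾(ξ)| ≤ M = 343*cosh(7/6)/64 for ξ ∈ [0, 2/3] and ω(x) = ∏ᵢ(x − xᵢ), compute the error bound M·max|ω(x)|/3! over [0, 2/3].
343*sqrt(3)*cosh(7/6)/46656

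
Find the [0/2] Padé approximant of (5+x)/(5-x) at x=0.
1/(2*x**2/25 - 2*x/5 + 1)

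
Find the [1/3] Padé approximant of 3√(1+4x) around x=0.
(21*x/2 + 3)/(x**3 - x**2 + 3*x/2 + 1)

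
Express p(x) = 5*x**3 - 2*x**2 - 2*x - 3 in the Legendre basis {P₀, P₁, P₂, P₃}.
(-11/3)P₀ + P₁ + (-4/3)P₂ + (2)P₃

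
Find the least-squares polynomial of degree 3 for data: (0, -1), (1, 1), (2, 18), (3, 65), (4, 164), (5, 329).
-43/42 + (283/252)x + (-79/42)x² + (107/36)x³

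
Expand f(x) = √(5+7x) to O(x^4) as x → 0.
sqrt(5) + 7*sqrt(5)*x/10 - 49*sqrt(5)*x**2/200 + 343*sqrt(5)*x**3/2000 + O(x**4)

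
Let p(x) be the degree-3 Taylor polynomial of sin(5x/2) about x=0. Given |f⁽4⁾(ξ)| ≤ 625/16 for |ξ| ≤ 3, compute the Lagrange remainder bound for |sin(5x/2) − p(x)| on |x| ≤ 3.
16875/128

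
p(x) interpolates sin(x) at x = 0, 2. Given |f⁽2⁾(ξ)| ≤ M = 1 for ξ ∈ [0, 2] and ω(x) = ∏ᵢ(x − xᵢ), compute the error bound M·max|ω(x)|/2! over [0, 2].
1/2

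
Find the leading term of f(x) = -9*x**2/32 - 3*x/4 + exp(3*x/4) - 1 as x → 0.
9*x**3/128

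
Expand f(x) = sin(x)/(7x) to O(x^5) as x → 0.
1/7 - x**2/42 + x**4/840 + O(x**5)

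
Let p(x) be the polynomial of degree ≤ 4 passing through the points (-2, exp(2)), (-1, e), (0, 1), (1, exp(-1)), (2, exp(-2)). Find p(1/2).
(-5 + 60*e + (-20*e + 3*exp(2) + 90)*exp(2))*exp(-2)/128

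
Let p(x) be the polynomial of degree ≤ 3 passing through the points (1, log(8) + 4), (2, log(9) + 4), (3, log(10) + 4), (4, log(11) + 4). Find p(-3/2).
log(8796093022208000000000000000000000000*11**(7/16)*2**(3/8)*3**(1/8)*5**(1/16)/7434753751774828978684709077223679339) + 4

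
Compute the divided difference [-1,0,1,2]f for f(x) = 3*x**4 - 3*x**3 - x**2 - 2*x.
3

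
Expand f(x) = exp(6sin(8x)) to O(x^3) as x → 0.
1 + 48*x + 1152*x**2 + O(x**3)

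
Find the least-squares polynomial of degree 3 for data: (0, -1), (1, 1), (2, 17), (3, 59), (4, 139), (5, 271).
-67/63 + (-64/189)x + (61/126)x² + (113/54)x³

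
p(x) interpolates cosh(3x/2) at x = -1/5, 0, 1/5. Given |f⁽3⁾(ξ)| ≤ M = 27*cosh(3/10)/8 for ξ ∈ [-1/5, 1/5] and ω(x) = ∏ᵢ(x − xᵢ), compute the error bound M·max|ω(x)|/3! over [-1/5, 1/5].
sqrt(3)*cosh(3/10)/1000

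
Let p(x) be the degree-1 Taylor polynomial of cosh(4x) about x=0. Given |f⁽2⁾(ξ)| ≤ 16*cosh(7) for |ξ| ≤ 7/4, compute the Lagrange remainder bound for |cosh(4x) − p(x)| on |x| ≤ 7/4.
49*cosh(7)/2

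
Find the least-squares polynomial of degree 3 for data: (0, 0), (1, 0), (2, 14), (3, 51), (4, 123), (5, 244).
-23/126 + (-163/108)x + (37/126)x² + (211/108)x³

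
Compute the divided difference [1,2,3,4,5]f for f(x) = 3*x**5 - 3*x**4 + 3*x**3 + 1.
42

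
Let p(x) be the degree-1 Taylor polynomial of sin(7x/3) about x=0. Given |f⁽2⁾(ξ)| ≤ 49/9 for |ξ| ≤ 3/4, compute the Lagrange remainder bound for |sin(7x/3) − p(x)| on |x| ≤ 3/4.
49/32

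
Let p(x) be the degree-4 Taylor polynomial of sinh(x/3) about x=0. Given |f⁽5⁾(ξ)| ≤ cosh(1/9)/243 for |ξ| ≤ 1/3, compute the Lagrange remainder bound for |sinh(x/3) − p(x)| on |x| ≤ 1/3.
cosh(1/9)/7085880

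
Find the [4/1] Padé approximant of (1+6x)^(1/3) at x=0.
(16*x**4/3 - 64*x**3/15 + 24*x**2/5 + 32*x/5 + 1)/(22*x/5 + 1)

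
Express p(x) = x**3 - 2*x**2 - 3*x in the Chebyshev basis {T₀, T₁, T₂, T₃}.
-T₀ + (-9/4)T₁ - T₂ + (1/4)T₃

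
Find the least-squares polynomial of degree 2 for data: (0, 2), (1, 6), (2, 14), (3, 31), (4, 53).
78/35 + (-11/70)x + (45/14)x²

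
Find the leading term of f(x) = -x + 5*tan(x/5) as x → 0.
x**3/75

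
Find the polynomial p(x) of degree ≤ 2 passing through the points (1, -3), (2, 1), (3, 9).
2*x**2 - 2*x - 3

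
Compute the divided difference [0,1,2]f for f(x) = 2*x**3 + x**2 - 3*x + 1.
7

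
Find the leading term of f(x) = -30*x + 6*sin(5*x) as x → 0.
-125*x**3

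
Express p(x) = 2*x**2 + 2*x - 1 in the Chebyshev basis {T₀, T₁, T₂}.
(2)T₁ + T₂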